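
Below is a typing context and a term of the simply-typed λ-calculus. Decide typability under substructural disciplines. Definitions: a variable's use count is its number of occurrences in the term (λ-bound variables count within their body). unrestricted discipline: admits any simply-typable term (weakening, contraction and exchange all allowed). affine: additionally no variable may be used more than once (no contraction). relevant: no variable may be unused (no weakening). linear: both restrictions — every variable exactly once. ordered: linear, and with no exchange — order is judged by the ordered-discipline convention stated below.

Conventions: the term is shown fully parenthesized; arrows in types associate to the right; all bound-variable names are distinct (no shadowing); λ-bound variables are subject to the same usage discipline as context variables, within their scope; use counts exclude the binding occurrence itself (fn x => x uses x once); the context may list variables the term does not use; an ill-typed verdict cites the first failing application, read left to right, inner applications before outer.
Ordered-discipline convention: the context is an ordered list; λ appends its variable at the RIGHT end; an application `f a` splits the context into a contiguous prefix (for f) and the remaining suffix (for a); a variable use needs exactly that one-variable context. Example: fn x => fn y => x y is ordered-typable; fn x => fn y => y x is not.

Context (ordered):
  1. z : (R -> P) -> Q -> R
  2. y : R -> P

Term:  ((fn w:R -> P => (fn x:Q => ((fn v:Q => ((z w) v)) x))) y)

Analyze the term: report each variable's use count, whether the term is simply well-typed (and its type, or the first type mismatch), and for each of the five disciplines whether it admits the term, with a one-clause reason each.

variable uses: z: 1×, y: 1×, w (bound): 1×, x (bound): 1×, v (bound): 1×
uses in reading order: z, w, v, x, y
typing: well-typed — term : Q -> R
ordered ✓ (single-use (z, y, w, x, v), ordered derivation ok)
linear ✓ (z, y, w, x, v: one use apiece)
affine ✓ (at most one use each (z, y, w, x, v))
relevant ✓ (at least one use each (z, y, w, x, v))
unrestricted ✓ (typability at Q -> R is all that's needed)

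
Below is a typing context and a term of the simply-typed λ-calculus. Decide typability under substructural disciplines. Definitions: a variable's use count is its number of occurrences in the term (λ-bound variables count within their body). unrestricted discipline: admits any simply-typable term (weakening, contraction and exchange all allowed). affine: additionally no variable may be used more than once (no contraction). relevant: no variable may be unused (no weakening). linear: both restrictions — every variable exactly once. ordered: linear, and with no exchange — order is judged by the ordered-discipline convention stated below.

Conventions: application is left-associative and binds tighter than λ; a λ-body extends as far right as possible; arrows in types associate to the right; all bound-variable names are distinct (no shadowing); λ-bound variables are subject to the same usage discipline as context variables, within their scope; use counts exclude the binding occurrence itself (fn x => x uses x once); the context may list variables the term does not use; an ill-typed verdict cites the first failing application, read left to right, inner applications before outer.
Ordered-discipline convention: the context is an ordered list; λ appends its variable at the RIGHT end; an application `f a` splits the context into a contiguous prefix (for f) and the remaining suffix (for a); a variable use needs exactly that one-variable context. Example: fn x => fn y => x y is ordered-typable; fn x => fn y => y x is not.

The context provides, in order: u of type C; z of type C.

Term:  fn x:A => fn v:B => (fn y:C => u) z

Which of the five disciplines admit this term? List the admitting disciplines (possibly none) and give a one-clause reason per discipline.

admitted in: affine, unrestricted
use counts: u: 1; z: 1; x (λ-bound): 0; v (λ-bound): 0; y (λ-bound): 0
use order (left to right): u, z
typing: the term checks, with type A → B → C
ordered: ✗, unused: x, v, y — weakening required
linear: ✗, unused: x, v, y — weakening required
affine: ✓, u, z, x, v, y: no repeats, contraction unneeded
relevant: ✗, unused: x, v, y — weakening required
unrestricted: ✓, typability at A → B → C is all that's needed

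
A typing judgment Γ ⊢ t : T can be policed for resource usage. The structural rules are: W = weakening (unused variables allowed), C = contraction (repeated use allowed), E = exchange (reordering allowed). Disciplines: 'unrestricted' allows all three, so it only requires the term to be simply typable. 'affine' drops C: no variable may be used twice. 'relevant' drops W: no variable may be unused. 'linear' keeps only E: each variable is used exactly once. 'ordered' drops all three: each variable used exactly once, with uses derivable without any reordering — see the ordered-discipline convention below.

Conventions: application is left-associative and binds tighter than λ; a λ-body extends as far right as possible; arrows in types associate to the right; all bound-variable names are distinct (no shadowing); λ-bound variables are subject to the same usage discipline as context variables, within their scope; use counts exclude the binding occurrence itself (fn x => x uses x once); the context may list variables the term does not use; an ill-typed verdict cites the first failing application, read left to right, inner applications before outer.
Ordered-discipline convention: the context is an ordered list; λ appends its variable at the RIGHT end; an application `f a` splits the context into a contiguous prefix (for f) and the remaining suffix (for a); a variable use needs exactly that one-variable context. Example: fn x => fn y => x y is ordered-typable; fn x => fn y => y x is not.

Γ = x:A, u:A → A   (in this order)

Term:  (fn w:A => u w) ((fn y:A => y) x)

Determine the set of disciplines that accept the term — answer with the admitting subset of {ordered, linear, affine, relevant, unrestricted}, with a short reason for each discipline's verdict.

accepted by: linear, affine, relevant, unrestricted
counts: x=1; u=1; w (λ-bound)=1; y (λ-bound)=1
order of uses: u, w, y, x
typing: ✓ — A
ordered: ✗ — no ordered split (uses run u, w, y, x)
linear: ✓ — each of x, u, w, y used exactly once
affine: ✓ — no duplicate uses among x, u, w, y
relevant: ✓ — none of x, u, w, y goes unused
unrestricted: ✓ — typability at A is all that's needed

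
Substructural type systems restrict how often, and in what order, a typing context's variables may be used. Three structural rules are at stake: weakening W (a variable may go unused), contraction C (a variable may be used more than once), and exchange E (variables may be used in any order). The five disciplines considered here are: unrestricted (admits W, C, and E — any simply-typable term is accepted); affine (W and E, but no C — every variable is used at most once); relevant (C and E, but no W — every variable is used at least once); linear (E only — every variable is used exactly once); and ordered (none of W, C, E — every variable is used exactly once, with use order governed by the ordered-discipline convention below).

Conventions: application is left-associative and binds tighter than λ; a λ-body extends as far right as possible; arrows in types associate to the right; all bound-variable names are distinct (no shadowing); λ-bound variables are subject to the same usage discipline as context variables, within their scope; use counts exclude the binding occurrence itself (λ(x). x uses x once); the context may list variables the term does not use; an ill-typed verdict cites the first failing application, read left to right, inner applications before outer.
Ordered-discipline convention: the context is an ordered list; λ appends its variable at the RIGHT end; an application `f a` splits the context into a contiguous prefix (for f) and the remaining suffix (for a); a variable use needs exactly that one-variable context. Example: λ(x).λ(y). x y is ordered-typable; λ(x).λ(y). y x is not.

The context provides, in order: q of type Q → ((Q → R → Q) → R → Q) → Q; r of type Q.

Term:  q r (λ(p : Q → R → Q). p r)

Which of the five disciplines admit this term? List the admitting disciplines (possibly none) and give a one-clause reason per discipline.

admitting disciplines: relevant, unrestricted
use counts: q: 1; r: 2; p (bound): 1
order of uses: q, r, p, r
typing: the term checks, with type Q
ordered: ✗ — repeated use of r ×2
linear: ✗ — repeated use of r ×2
affine: ✗ — repeated use of r ×2
relevant: ✓ — none of q, r, p goes unused
unrestricted: ✓ — type-checks (Q) and nothing is barred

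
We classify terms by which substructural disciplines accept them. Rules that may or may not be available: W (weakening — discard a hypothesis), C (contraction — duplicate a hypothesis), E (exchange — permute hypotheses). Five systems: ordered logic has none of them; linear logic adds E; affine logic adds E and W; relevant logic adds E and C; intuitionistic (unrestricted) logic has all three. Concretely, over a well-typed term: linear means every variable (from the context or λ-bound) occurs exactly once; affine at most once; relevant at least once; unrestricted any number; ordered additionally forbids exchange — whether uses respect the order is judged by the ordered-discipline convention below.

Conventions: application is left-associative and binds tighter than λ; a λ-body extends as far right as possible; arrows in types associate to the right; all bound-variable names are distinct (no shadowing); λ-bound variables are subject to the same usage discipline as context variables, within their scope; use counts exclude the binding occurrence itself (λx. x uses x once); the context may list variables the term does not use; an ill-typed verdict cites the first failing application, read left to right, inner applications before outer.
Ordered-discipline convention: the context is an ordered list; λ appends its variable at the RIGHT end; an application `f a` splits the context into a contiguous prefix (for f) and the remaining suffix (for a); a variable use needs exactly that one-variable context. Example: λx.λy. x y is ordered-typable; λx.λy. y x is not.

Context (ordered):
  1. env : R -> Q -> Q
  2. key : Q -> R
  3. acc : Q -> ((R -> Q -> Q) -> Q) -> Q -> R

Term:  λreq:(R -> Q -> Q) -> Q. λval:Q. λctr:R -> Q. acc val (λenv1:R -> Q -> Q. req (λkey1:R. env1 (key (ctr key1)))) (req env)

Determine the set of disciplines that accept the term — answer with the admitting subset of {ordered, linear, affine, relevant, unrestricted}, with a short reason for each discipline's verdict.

admitted by: relevant, unrestricted
variable uses: env: 1; key: 1; acc: 1; req [bound]: 2; val [bound]: 1; ctr [bound]: 1; env1 [bound]: 1; key1 [bound]: 1
use order (left to right): acc, val, req, env1, key, ctr, key1, req, env
typing: well-typed — term : ((R -> Q -> Q) -> Q) -> Q -> (R -> Q) -> R
ordered: ✗, needs contraction — req ×2
linear: ✗, needs contraction — req ×2
affine: ✗, needs contraction — req ×2
relevant: ✓, every one of env, key, acc, req, val, ctr, env1, key1 appears
unrestricted: ✓, type-checks (((R -> Q -> Q) -> Q) -> Q -> (R -> Q) -> R) and nothing is barred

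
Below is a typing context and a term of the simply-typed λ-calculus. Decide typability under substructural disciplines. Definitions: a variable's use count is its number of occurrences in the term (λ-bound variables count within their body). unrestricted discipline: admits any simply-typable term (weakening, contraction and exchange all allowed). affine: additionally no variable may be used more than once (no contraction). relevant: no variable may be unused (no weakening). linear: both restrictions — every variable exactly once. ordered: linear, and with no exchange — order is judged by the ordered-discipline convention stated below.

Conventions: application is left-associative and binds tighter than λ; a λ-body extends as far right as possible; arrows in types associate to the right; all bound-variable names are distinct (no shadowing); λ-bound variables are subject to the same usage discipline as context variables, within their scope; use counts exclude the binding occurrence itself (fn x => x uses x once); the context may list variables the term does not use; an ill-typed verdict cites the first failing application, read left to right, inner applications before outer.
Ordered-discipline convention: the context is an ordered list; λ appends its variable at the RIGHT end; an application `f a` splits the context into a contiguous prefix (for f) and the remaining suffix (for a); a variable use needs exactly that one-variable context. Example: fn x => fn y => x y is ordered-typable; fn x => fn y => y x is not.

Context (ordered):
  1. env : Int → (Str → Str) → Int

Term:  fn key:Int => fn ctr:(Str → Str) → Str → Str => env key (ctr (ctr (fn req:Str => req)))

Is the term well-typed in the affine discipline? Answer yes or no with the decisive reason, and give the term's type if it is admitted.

no — needs contraction — ctr ×2
counts: env=1, key [bound]=1, ctr [bound]=2, req [bound]=1
use order (left to right): env, key, ctr, ctr, req
typing: well-typed at Int → ((Str → Str) → Str → Str) → Int
per-discipline verdicts: ordered ✗ · linear ✗ · affine ✗ · relevant ✓ · unrestricted ✓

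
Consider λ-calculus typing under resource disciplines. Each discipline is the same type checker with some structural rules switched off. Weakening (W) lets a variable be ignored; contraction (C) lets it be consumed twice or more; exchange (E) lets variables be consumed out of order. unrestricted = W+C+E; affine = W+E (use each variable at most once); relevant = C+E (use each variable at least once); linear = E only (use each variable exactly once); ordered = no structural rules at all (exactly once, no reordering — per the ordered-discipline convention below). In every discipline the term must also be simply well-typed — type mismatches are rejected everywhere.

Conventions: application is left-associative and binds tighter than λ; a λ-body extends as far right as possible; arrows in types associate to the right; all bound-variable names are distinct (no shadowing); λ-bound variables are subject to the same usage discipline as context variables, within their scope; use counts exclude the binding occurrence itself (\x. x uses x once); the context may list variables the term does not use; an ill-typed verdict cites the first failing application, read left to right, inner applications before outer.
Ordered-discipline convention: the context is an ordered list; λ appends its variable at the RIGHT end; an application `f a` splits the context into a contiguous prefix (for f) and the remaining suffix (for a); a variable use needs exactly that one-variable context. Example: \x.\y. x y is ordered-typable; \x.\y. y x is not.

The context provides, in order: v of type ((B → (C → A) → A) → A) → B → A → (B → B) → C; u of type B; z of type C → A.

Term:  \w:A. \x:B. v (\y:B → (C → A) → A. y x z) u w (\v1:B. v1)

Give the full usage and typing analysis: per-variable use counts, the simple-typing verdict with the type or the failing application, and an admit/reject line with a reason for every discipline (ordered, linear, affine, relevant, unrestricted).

variable uses: v: 1×; u: 1×; z: 1×; w (λ-bound): 1×; x (λ-bound): 1×; y (λ-bound): 1×; v1 (λ-bound): 1×
order of uses: v, y, x, z, u, w, v1
typing: well-typed — term : A → B → C
ordered ✗ (no contiguous prefix/suffix split fits v, y, x, z, u, w, v1)
linear ✓ (exactly-once usage across v, u, z, w, x, y, v1)
affine ✓ (v, u, z, w, x, y, v1: no repeats, contraction unneeded)
relevant ✓ (none of v, u, z, w, x, y, v1 goes unused)
unrestricted ✓ (typability at A → B → C is all that's needed)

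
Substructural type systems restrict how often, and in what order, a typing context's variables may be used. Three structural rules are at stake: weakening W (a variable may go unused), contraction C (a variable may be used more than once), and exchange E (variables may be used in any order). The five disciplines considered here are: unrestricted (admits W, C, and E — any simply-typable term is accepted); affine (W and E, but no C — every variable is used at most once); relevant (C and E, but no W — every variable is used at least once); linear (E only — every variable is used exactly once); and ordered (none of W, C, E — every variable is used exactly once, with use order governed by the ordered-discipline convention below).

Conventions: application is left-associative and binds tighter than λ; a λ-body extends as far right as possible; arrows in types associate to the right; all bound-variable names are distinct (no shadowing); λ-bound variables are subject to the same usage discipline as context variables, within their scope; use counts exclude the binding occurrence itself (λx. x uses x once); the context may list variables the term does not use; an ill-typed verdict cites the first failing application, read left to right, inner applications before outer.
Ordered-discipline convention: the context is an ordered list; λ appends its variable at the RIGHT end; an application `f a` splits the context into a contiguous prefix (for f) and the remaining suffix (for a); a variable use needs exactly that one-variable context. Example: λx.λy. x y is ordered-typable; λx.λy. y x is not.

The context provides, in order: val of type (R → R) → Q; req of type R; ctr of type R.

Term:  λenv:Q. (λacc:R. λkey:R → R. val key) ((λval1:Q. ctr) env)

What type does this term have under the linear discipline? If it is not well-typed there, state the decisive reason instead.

not well-typed under linear — needs weakening: req, acc, val1 unused
counts: val: 1×, req: 0×, ctr: 1×, env (λ-bound): 1×, acc (λ-bound): 0×, key (λ-bound): 1×, val1 (λ-bound): 0×
order of uses: val, key, ctr, env
typing: the term checks, with type Q → (R → R) → Q
summary: ordered ✗ | linear ✗ | affine ✓ | relevant ✗ | unrestricted ✓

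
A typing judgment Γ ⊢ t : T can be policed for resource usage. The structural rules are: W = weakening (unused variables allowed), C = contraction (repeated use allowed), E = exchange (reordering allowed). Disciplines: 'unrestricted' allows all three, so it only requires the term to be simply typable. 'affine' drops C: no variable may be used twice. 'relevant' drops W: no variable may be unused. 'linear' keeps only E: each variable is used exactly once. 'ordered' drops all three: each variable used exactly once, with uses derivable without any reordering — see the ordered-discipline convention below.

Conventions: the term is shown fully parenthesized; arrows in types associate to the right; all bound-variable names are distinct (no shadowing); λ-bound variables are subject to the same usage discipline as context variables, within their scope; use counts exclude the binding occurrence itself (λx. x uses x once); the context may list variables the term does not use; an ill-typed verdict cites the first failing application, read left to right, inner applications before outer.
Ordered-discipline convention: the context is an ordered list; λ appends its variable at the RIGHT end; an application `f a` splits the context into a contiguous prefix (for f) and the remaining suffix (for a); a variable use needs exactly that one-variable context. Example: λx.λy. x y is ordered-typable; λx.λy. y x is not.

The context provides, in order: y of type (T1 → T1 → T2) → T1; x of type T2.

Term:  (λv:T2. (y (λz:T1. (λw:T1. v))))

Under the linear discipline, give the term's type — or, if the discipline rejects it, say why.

not well-typed under linear — needs weakening: x, z, w unused
counts: y: 1; x: 0; v (λ-bound): 1; z (λ-bound): 0; w (λ-bound): 0
order of uses: y, v
typing: ✓ — T2 → T1
summary: ordered ✗ | linear ✗ | affine ✓ | relevant ✗ | unrestricted ✓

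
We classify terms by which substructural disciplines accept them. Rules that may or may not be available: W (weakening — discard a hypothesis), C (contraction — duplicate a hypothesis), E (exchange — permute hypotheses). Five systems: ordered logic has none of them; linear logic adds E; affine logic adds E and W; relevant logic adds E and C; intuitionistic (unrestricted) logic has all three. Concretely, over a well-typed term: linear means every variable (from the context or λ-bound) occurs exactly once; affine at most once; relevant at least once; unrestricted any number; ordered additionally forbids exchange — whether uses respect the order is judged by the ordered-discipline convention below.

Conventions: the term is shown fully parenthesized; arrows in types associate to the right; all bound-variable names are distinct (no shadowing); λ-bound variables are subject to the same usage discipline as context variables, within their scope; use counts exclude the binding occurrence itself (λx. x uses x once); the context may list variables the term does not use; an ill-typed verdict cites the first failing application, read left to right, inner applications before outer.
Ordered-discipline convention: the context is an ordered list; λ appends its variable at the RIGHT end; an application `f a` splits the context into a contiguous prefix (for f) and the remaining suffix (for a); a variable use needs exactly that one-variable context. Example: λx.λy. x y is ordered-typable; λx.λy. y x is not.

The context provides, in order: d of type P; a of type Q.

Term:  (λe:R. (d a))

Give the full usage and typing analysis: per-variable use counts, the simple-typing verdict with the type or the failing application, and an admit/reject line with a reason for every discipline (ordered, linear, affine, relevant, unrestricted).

usage: d=1; a=1; e (bound)=0
order of uses: d, a
typing: ill-typed: non-function type P applied to an argument
ordered: ✗, fails simple typing
linear: ✗, a type mismatch blocks all five
affine: ✗, the type mismatch rejects it
relevant: ✗, not simply typable
unrestricted: ✗, fails simple typing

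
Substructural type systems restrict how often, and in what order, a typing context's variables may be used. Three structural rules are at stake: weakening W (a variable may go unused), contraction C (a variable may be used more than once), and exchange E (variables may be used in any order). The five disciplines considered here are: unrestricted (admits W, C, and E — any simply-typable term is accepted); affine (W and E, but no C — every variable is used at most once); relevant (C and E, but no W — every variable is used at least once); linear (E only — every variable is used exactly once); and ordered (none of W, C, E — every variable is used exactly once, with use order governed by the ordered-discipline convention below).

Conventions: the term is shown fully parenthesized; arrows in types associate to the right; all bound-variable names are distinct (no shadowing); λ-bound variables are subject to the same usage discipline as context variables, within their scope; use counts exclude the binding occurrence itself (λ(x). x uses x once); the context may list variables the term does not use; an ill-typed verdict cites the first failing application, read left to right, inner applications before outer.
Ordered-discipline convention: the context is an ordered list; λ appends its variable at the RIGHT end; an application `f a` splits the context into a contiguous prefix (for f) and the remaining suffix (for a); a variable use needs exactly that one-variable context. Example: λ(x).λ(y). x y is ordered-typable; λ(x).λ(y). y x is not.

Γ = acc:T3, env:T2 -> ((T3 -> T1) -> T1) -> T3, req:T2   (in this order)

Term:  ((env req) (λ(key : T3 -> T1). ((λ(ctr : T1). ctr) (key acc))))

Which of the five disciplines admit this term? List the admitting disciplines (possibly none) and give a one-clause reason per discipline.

accepted by: linear, affine, relevant, unrestricted
counts: acc: 1; env: 1; req: 1; key [bound]: 1; ctr [bound]: 1
order of uses: env, req, ctr, key, acc
typing: well-typed at T3
ordered: ✗, no ordered split (uses run env, req, ctr, key, acc)
linear: ✓, each of acc, env, req, key, ctr used exactly once
affine: ✓, acc, env, req, key, ctr: no repeats, contraction unneeded
relevant: ✓, every one of acc, env, req, key, ctr appears
unrestricted: ✓, typability at T3 is all that's needed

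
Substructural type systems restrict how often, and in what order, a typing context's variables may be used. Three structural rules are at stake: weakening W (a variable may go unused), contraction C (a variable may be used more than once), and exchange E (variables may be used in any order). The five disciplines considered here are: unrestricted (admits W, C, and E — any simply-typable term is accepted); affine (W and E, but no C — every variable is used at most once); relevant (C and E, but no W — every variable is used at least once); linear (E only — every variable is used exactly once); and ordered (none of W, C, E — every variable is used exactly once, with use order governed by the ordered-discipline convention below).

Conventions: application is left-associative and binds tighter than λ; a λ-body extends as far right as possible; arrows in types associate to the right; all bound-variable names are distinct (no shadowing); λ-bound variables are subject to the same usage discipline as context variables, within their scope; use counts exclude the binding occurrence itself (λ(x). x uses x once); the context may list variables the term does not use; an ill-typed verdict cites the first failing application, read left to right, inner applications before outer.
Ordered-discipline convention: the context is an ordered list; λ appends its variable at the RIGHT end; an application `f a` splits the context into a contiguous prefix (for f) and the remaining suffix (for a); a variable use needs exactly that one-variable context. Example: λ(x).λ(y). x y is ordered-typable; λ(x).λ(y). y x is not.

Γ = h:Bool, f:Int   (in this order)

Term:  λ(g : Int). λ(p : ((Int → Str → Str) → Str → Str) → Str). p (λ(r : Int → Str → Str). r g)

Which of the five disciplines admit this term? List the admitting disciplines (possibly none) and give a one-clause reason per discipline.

admitting disciplines: affine, unrestricted
use counts: h ×0, f ×0, g (bound) ×1, p (bound) ×1, r (bound) ×1
order of uses: p, r, g
typing: well-typed — term : Int → (((Int → Str → Str) → Str → Str) → Str) → Str
ordered ✗ (needs weakening: h, f unused)
linear ✗ (needs weakening: h, f unused)
affine ✓ (no duplicate uses among h, f, g, p, r)
relevant ✗ (needs weakening: h, f unused)
unrestricted ✓ (type-checks (Int → (((Int → Str → Str) → Str → Str) → Str) → Str) and nothing is barred)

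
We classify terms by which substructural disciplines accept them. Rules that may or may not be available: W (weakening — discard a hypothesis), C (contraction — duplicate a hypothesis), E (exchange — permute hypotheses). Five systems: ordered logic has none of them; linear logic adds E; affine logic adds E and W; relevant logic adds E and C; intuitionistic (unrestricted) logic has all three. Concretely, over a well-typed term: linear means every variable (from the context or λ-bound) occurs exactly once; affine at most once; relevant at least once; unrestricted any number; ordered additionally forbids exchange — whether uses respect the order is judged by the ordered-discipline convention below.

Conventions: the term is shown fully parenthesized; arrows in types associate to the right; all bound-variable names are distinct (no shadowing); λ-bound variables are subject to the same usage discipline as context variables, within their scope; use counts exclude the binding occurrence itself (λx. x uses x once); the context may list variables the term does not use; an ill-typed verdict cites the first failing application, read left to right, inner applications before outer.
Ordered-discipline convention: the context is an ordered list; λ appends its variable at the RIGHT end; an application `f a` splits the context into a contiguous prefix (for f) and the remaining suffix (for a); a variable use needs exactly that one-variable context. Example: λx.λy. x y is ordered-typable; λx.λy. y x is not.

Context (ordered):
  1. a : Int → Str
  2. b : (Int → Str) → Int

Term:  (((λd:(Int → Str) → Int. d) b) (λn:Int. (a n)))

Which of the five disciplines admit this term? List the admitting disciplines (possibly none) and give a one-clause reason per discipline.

admitting disciplines: linear, affine, relevant, unrestricted
use counts: a ×1; b ×1; d [bound] ×1; n [bound] ×1
uses in reading order: d, b, a, n
typing: ✓ — Int
ordered: ✗, no ordered split (uses run d, b, a, n)
linear: ✓, exactly-once usage across a, b, d, n
affine: ✓, a, b, d, n: no repeats, contraction unneeded
relevant: ✓, a, b, d, n: all used, weakening unneeded
unrestricted: ✓, typability at Int is all that's needed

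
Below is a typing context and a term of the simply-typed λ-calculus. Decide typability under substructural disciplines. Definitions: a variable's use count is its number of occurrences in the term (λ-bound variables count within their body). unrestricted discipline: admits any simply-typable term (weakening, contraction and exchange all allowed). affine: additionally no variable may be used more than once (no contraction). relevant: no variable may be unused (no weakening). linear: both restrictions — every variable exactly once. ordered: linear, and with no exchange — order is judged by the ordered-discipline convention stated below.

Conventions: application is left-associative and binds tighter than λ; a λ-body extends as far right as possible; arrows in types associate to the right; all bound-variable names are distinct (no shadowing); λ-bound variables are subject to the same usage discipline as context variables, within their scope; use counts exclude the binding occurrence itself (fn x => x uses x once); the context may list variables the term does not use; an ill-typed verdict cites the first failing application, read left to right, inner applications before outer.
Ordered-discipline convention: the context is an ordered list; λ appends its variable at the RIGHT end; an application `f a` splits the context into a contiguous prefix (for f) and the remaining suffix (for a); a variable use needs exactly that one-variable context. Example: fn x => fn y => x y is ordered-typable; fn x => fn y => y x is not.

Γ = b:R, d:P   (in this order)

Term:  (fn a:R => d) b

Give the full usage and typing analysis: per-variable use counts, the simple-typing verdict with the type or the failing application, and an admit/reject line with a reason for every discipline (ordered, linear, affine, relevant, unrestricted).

use counts: b ×1; d ×1; a (bound) ×0
left-to-right use order: d, b
typing: well-typed at P
ordered: ✗, unused: a — weakening required
linear: ✗, unused: a — weakening required
affine: ✓, no duplicate uses among b, d, a
relevant: ✗, unused: a — weakening required
unrestricted: ✓, type-checks (P) and nothing is barred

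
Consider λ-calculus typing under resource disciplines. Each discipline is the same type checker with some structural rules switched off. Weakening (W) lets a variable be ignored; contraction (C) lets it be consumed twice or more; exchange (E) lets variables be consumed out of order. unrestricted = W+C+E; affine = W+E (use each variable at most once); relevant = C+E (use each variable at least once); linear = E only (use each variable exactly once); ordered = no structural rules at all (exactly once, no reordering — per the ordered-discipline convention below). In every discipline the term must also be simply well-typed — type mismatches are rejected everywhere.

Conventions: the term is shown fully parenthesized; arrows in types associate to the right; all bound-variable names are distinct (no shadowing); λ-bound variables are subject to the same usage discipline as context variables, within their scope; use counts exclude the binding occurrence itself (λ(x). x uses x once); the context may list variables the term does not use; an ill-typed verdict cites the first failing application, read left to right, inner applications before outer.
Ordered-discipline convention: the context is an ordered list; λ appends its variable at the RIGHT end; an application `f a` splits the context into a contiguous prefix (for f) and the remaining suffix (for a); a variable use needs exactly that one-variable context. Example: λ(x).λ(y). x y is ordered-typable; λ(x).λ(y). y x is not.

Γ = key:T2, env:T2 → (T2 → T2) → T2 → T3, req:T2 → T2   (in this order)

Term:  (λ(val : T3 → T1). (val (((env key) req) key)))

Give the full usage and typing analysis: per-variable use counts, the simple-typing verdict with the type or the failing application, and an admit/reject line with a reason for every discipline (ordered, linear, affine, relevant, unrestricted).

counts: key: 2×, env: 1×, req: 1×, val (λ-bound): 1×
uses in reading order: val, env, key, req, key
typing: the term checks, with type (T3 → T1) → T1
ordered: ✗ — needs contraction — key ×2
linear: ✗ — needs contraction — key ×2
affine: ✗ — needs contraction — key ×2
relevant: ✓ — key, env, req, val: all used, weakening unneeded
unrestricted: ✓ — well-typed at (T3 → T1) → T1; no restrictions here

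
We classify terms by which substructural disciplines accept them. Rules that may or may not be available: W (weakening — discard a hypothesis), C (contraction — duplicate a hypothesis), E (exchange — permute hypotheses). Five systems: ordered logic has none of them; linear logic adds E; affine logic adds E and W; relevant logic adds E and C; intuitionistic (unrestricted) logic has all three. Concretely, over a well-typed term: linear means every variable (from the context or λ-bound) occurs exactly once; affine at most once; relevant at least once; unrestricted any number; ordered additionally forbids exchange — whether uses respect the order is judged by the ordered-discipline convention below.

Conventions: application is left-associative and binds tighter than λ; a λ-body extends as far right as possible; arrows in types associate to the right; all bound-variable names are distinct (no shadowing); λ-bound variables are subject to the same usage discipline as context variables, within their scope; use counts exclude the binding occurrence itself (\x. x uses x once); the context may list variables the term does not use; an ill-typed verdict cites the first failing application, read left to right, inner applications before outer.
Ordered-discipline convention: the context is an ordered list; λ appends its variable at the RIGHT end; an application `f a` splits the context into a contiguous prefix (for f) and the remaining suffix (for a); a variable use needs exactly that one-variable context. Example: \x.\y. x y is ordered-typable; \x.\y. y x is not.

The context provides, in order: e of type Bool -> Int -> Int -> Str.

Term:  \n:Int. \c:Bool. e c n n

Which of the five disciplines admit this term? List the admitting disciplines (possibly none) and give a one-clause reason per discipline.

admitted by: relevant, unrestricted
variable uses: e ×1, n (bound) ×2, c (bound) ×1
use order (left to right): e, c, n, n
typing: the term checks, with type Int -> Bool -> Str
ordered: ✗ — n ×2 used more than once (contraction)
linear: ✗ — n ×2 used more than once (contraction)
affine: ✗ — n ×2 used more than once (contraction)
relevant: ✓ — every one of e, n, c appears
unrestricted: ✓ — well-typed at Int -> Bool -> Str; no restrictions here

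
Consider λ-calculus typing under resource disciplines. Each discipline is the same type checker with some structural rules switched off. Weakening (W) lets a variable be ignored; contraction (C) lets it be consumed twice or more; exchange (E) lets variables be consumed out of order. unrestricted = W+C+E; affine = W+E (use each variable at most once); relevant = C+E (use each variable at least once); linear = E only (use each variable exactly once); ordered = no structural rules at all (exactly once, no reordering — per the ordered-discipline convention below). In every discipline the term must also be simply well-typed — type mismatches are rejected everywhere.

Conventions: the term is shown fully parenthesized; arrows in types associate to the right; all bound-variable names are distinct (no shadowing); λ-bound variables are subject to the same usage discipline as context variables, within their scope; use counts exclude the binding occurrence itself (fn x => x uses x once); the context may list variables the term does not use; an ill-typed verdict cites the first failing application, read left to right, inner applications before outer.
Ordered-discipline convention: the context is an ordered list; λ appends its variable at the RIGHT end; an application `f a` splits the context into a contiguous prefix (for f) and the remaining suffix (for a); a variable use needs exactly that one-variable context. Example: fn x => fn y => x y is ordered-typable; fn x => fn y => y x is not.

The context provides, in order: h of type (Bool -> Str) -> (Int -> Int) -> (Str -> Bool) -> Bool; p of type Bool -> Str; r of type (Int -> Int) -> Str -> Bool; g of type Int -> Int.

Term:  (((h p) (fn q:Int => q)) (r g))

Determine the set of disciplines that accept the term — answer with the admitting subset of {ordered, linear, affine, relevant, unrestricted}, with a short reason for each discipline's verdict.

admitted by: ordered, linear, affine, relevant, unrestricted
variable uses: h=1, p=1, r=1, g=1, q [bound]=1
uses in reading order: h, p, q, r, g
typing: ✓ — Bool
ordered: ✓, one use each (h, p, r, g, q); ordered split holds
linear: ✓, h, p, r, g, q: one use apiece
affine: ✓, none of h, p, r, g, q used more than once
relevant: ✓, at least one use each (h, p, r, g, q)
unrestricted: ✓, well-typed at Bool; no restrictions here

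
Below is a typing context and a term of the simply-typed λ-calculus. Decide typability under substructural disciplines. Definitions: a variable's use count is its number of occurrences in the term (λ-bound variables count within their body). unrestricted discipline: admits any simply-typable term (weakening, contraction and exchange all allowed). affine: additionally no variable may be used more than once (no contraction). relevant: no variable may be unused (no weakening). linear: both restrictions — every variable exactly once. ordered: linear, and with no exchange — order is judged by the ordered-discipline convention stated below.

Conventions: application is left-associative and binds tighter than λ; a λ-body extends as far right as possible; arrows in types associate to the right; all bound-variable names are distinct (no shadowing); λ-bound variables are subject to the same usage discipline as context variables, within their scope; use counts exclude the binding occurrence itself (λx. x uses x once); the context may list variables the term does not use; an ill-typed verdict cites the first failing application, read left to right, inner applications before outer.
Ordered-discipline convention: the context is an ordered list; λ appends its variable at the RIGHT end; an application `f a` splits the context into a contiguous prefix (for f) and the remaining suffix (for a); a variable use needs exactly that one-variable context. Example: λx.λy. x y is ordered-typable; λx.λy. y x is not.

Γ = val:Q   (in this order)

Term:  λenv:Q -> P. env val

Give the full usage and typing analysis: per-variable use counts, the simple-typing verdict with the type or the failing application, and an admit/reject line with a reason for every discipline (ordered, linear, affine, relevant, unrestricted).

counts: val: 1×; env [bound]: 1×
use order (left to right): env, val
typing: ✓ — (Q -> P) -> P
ordered: ✗ — use order env, val needs exchange
linear: ✓ — each of val, env used exactly once
affine: ✓ — at most one use each (val, env)
relevant: ✓ — val, env: all used, weakening unneeded
unrestricted: ✓ — simply typable at (Q -> P) -> P; W, C, E all held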